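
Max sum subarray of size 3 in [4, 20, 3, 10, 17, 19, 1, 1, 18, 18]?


[0:3]: 27
[1:4]: 33
[2:5]: 30
[3:6]: 46
[4:7]: 37
[5:8]: 21
[6:9]: 20
[7:10]: 37

Max: 46 at [3:6]


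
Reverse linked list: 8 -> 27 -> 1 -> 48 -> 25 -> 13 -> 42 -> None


Step 1: curr=8, set curr.next=prev(None) | reversed so far: 8
Step 2: curr=27, set curr.next=prev(8) | reversed so far: 27 -> 8
Step 3: curr=1, set curr.next=prev(27) | reversed so far: 1 -> 27 -> 8
Step 4: curr=48, set curr.next=prev(1) | reversed so far: 48 -> 1 -> 27 -> 8
Step 5: curr=25, set curr.next=prev(48) | reversed so far: 25 -> 48 -> 1 -> 27 -> 8
Step 6: curr=13, set curr.next=prev(25) | reversed so far: 13 -> 25 -> 48 -> 1 -> 27 -> 8
Step 7: curr=42, set curr.next=prev(13) | reversed so far: 42 -> 13 -> 25 -> 48 -> 1 -> 27 -> 8

42 -> 13 -> 25 -> 48 -> 1 -> 27 -> 8 -> None


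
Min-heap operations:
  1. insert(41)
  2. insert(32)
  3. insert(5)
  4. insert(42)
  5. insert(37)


insert(41) -> [41]
insert(32) -> [32, 41]
insert(5) -> [5, 41, 32]
insert(42) -> [5, 41, 32, 42]
insert(37) -> [5, 37, 32, 42, 41]

Final heap: [5, 37, 32, 42, 41]


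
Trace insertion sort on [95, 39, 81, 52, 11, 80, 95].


Initial: [95, 39, 81, 52, 11, 80, 95]
Insert 39: [39, 95, 81, 52, 11, 80, 95]
Insert 81: [39, 81, 95, 52, 11, 80, 95]
Insert 52: [39, 52, 81, 95, 11, 80, 95]
Insert 11: [11, 39, 52, 81, 95, 80, 95]
Insert 80: [11, 39, 52, 80, 81, 95, 95]
Insert 95: [11, 39, 52, 80, 81, 95, 95]

Sorted: [11, 39, 52, 80, 81, 95, 95]


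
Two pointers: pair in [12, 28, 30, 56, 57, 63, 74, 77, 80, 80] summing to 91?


lo=0(12)+hi=9(80)=92
lo=0(12)+hi=8(80)=92
lo=0(12)+hi=7(77)=89
lo=1(28)+hi=7(77)=105
lo=1(28)+hi=6(74)=102
lo=1(28)+hi=5(63)=91

Yes: 28+63=91


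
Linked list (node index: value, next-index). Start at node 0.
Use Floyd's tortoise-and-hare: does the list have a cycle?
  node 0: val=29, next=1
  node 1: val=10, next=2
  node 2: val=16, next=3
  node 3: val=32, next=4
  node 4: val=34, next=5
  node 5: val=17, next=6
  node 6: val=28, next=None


Floyd's tortoise (slow, +1) and hare (fast, +2):
  init: slow=0, fast=0
  step 1: slow=1, fast=2
  step 2: slow=2, fast=4
  step 3: slow=3, fast=6
  step 4: fast -> None, no cycle

Cycle: no


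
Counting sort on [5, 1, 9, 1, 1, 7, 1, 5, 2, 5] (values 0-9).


Input: [5, 1, 9, 1, 1, 7, 1, 5, 2, 5]
Counts: [0, 4, 1, 0, 0, 3, 0, 1, 0, 1]

Sorted: [1, 1, 1, 1, 2, 5, 5, 5, 7, 9]


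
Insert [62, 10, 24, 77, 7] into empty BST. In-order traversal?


Insert 62: root
Insert 10: L from 62
Insert 24: L from 62 -> R from 10
Insert 77: R from 62
Insert 7: L from 62 -> L from 10

In-order: [7, 10, 24, 62, 77]


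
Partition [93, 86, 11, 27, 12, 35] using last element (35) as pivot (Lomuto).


Pivot: 35
  11 <= 35: swap -> [11, 86, 93, 27, 12, 35]
  27 <= 35: swap -> [11, 27, 93, 86, 12, 35]
  12 <= 35: swap -> [11, 27, 12, 86, 93, 35]
Place pivot at 3: [11, 27, 12, 35, 93, 86]

Partitioned: [11, 27, 12, 35, 93, 86]


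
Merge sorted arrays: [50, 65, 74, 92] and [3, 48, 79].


Take 3 from B
Take 48 from B
Take 50 from A
Take 65 from A
Take 74 from A
Take 79 from B

Merged: [3, 48, 50, 65, 74, 79, 92]


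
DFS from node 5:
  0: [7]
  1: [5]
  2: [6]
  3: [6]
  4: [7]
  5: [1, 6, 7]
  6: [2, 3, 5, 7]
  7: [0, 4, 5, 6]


Visit 5, push [7, 6, 1]
Visit 1, push []
Visit 6, push [7, 3, 2]
Visit 2, push []
Visit 3, push []
Visit 7, push [4, 0]
Visit 0, push []
Visit 4, push []

DFS order: [5, 1, 6, 2, 3, 7, 0, 4]


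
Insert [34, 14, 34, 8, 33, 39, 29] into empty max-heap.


Insert 34: [34]
Insert 14: [34, 14]
Insert 34: [34, 14, 34]
Insert 8: [34, 14, 34, 8]
Insert 33: [34, 33, 34, 8, 14]
Insert 39: [39, 33, 34, 8, 14, 34]
Insert 29: [39, 33, 34, 8, 14, 34, 29]

Final heap: [39, 33, 34, 8, 14, 34, 29]


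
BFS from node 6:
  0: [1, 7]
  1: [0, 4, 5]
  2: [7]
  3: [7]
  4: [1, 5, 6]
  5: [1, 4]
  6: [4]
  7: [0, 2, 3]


Visit 6, enqueue [4]
Visit 4, enqueue [1, 5]
Visit 1, enqueue [0]
Visit 5, enqueue []
Visit 0, enqueue [7]
Visit 7, enqueue [2, 3]
Visit 2, enqueue []
Visit 3, enqueue []

BFS order: [6, 4, 1, 5, 0, 7, 2, 3]


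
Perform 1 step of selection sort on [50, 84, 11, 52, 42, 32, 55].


Initial: [50, 84, 11, 52, 42, 32, 55]
Step 1: min=11 at 2
  Swap: [11, 84, 50, 52, 42, 32, 55]

After 1 step: [11, 84, 50, 52, 42, 32, 55]


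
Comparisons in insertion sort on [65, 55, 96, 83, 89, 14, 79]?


Algorithm: insertion sort
Input: [65, 55, 96, 83, 89, 14, 79]
Sorted: [14, 55, 65, 79, 83, 89, 96]

15


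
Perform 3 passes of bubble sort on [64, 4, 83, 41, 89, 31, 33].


Initial: [64, 4, 83, 41, 89, 31, 33]
Pass 1: [4, 64, 41, 83, 31, 33, 89] (4 swaps)
Pass 2: [4, 41, 64, 31, 33, 83, 89] (3 swaps)
Pass 3: [4, 41, 31, 33, 64, 83, 89] (2 swaps)

After 3 passes: [4, 41, 31, 33, 64, 83, 89]


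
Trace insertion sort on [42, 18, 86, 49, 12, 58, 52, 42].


Initial: [42, 18, 86, 49, 12, 58, 52, 42]
Insert 18: [18, 42, 86, 49, 12, 58, 52, 42]
Insert 86: [18, 42, 86, 49, 12, 58, 52, 42]
Insert 49: [18, 42, 49, 86, 12, 58, 52, 42]
Insert 12: [12, 18, 42, 49, 86, 58, 52, 42]
Insert 58: [12, 18, 42, 49, 58, 86, 52, 42]
Insert 52: [12, 18, 42, 49, 52, 58, 86, 42]
Insert 42: [12, 18, 42, 42, 49, 52, 58, 86]

Sorted: [12, 18, 42, 42, 49, 52, 58, 86]


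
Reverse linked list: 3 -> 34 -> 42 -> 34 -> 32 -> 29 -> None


Step 1: curr=3, set curr.next=prev(None) | reversed so far: 3
Step 2: curr=34, set curr.next=prev(3) | reversed so far: 34 -> 3
Step 3: curr=42, set curr.next=prev(34) | reversed so far: 42 -> 34 -> 3
Step 4: curr=34, set curr.next=prev(42) | reversed so far: 34 -> 42 -> 34 -> 3
Step 5: curr=32, set curr.next=prev(34) | reversed so far: 32 -> 34 -> 42 -> 34 -> 3
Step 6: curr=29, set curr.next=prev(32) | reversed so far: 29 -> 32 -> 34 -> 42 -> 34 -> 3

29 -> 32 -> 34 -> 42 -> 34 -> 3 -> None


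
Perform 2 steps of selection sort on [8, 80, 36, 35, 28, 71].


Initial: [8, 80, 36, 35, 28, 71]
Step 1: min=8 at 0
  Swap: [8, 80, 36, 35, 28, 71]
Step 2: min=28 at 4
  Swap: [8, 28, 36, 35, 80, 71]

After 2 steps: [8, 28, 36, 35, 80, 71]


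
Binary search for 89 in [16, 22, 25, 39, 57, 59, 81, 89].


Step 1: lo=0, hi=7, mid=3, val=39
Step 2: lo=4, hi=7, mid=5, val=59
Step 3: lo=6, hi=7, mid=6, val=81
Step 4: lo=7, hi=7, mid=7, val=89

Found at index 7


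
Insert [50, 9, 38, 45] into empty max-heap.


Insert 50: [50]
Insert 9: [50, 9]
Insert 38: [50, 9, 38]
Insert 45: [50, 45, 38, 9]

Final heap: [50, 45, 38, 9]


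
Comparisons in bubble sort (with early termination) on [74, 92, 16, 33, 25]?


Algorithm: bubble sort (with early termination)
Input: [74, 92, 16, 33, 25]
Sorted: [16, 25, 33, 74, 92]

10


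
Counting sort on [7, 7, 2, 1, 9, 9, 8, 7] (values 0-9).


Input: [7, 7, 2, 1, 9, 9, 8, 7]
Counts: [0, 1, 1, 0, 0, 0, 0, 3, 1, 2]

Sorted: [1, 2, 7, 7, 7, 8, 9, 9]


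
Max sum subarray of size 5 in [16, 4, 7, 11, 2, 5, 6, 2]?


[0:5]: 40
[1:6]: 29
[2:7]: 31
[3:8]: 26

Max: 40 at [0:5]


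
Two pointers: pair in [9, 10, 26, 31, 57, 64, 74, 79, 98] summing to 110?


lo=0(9)+hi=8(98)=107
lo=1(10)+hi=8(98)=108
lo=2(26)+hi=8(98)=124
lo=2(26)+hi=7(79)=105
lo=3(31)+hi=7(79)=110

Yes: 31+79=110


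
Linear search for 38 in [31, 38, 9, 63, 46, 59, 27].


i=0: 31!=38
i=1: 38==38 found!

Found at 1, 2 comps


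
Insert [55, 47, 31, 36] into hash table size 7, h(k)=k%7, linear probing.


Insert 55: h=6 -> slot 6
Insert 47: h=5 -> slot 5
Insert 31: h=3 -> slot 3
Insert 36: h=1 -> slot 1

Table: [None, 36, None, 31, None, 47, 55]


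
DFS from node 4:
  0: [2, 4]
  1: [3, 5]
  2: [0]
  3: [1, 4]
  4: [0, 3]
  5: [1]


Visit 4, push [3, 0]
Visit 0, push [2]
Visit 2, push []
Visit 3, push [1]
Visit 1, push [5]
Visit 5, push []

DFS order: [4, 0, 2, 3, 1, 5]


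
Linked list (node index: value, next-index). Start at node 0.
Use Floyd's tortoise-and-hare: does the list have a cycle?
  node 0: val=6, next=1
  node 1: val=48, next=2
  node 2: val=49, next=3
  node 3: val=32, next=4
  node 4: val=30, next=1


Floyd's tortoise (slow, +1) and hare (fast, +2):
  init: slow=0, fast=0
  step 1: slow=1, fast=2
  step 2: slow=2, fast=4
  step 3: slow=3, fast=2
  step 4: slow=4, fast=4
  slow == fast at node 4: cycle detected

Cycle: yes


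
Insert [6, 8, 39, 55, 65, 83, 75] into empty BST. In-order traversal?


Insert 6: root
Insert 8: R from 6
Insert 39: R from 6 -> R from 8
Insert 55: R from 6 -> R from 8 -> R from 39
Insert 65: R from 6 -> R from 8 -> R from 39 -> R from 55
Insert 83: R from 6 -> R from 8 -> R from 39 -> R from 55 -> R from 65
Insert 75: R from 6 -> R from 8 -> R from 39 -> R from 55 -> R from 65 -> L from 83

In-order: [6, 8, 39, 55, 65, 75, 83]


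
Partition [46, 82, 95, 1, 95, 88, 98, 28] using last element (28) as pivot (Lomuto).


Pivot: 28
  1 <= 28: swap -> [1, 82, 95, 46, 95, 88, 98, 28]
Place pivot at 1: [1, 28, 95, 46, 95, 88, 98, 82]

Partitioned: [1, 28, 95, 46, 95, 88, 98, 82]


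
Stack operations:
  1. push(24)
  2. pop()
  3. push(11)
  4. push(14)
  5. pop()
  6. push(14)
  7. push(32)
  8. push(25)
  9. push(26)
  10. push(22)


push(24) -> [24]
pop()->24, []
push(11) -> [11]
push(14) -> [11, 14]
pop()->14, [11]
push(14) -> [11, 14]
push(32) -> [11, 14, 32]
push(25) -> [11, 14, 32, 25]
push(26) -> [11, 14, 32, 25, 26]
push(22) -> [11, 14, 32, 25, 26, 22]

Final stack: [11, 14, 32, 25, 26, 22]


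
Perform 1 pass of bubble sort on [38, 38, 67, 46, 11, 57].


Initial: [38, 38, 67, 46, 11, 57]
Pass 1: [38, 38, 46, 11, 57, 67] (3 swaps)

After 1 pass: [38, 38, 46, 11, 57, 67]


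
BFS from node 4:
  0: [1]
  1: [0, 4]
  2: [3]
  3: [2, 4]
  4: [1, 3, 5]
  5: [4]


Visit 4, enqueue [1, 3, 5]
Visit 1, enqueue [0]
Visit 3, enqueue [2]
Visit 5, enqueue []
Visit 0, enqueue []
Visit 2, enqueue []

BFS order: [4, 1, 3, 5, 0, 2]


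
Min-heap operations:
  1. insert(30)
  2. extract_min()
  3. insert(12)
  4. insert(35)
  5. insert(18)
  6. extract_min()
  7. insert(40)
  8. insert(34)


insert(30) -> [30]
extract_min()->30, []
insert(12) -> [12]
insert(35) -> [12, 35]
insert(18) -> [12, 35, 18]
extract_min()->12, [18, 35]
insert(40) -> [18, 35, 40]
insert(34) -> [18, 34, 40, 35]

Final heap: [18, 34, 40, 35]


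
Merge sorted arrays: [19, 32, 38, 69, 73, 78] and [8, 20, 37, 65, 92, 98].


Take 8 from B
Take 19 from A
Take 20 from B
Take 32 from A
Take 37 from B
Take 38 from A
Take 65 from B
Take 69 from A
Take 73 from A
Take 78 from A

Merged: [8, 19, 20, 32, 37, 38, 65, 69, 73, 78, 92, 98]


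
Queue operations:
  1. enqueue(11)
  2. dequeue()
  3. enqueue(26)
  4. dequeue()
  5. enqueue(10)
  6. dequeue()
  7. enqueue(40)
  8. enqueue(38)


enqueue(11) -> [11]
dequeue()->11, []
enqueue(26) -> [26]
dequeue()->26, []
enqueue(10) -> [10]
dequeue()->10, []
enqueue(40) -> [40]
enqueue(38) -> [40, 38]

Final queue: [40, 38]


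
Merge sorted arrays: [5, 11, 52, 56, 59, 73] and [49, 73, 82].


Take 5 from A
Take 11 from A
Take 49 from B
Take 52 from A
Take 56 from A
Take 59 from A
Take 73 from A

Merged: [5, 11, 49, 52, 56, 59, 73, 73, 82]


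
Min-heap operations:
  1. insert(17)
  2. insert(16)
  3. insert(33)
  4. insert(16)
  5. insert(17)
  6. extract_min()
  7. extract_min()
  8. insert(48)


insert(17) -> [17]
insert(16) -> [16, 17]
insert(33) -> [16, 17, 33]
insert(16) -> [16, 16, 33, 17]
insert(17) -> [16, 16, 33, 17, 17]
extract_min()->16, [16, 17, 33, 17]
extract_min()->16, [17, 17, 33]
insert(48) -> [17, 17, 33, 48]

Final heap: [17, 17, 33, 48]


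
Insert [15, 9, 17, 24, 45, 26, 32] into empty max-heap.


Insert 15: [15]
Insert 9: [15, 9]
Insert 17: [17, 9, 15]
Insert 24: [24, 17, 15, 9]
Insert 45: [45, 24, 15, 9, 17]
Insert 26: [45, 24, 26, 9, 17, 15]
Insert 32: [45, 24, 32, 9, 17, 15, 26]

Final heap: [45, 24, 32, 9, 17, 15, 26]


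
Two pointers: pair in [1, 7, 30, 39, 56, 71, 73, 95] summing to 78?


lo=0(1)+hi=7(95)=96
lo=0(1)+hi=6(73)=74
lo=1(7)+hi=6(73)=80
lo=1(7)+hi=5(71)=78

Yes: 7+71=78


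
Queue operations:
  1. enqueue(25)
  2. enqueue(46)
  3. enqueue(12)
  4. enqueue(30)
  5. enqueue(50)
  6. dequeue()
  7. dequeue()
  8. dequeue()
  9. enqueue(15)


enqueue(25) -> [25]
enqueue(46) -> [25, 46]
enqueue(12) -> [25, 46, 12]
enqueue(30) -> [25, 46, 12, 30]
enqueue(50) -> [25, 46, 12, 30, 50]
dequeue()->25, [46, 12, 30, 50]
dequeue()->46, [12, 30, 50]
dequeue()->12, [30, 50]
enqueue(15) -> [30, 50, 15]

Final queue: [30, 50, 15]


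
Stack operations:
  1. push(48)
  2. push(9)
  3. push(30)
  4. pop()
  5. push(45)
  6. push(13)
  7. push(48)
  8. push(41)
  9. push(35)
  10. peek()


push(48) -> [48]
push(9) -> [48, 9]
push(30) -> [48, 9, 30]
pop()->30, [48, 9]
push(45) -> [48, 9, 45]
push(13) -> [48, 9, 45, 13]
push(48) -> [48, 9, 45, 13, 48]
push(41) -> [48, 9, 45, 13, 48, 41]
push(35) -> [48, 9, 45, 13, 48, 41, 35]
peek()->35

Final stack: [48, 9, 45, 13, 48, 41, 35]


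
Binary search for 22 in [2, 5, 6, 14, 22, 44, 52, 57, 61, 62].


Step 1: lo=0, hi=9, mid=4, val=22

Found at index 4


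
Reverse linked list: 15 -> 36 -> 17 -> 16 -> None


Step 1: curr=15, set curr.next=prev(None) | reversed so far: 15
Step 2: curr=36, set curr.next=prev(15) | reversed so far: 36 -> 15
Step 3: curr=17, set curr.next=prev(36) | reversed so far: 17 -> 36 -> 15
Step 4: curr=16, set curr.next=prev(17) | reversed so far: 16 -> 17 -> 36 -> 15

16 -> 17 -> 36 -> 15 -> None


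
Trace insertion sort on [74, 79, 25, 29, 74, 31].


Initial: [74, 79, 25, 29, 74, 31]
Insert 79: [74, 79, 25, 29, 74, 31]
Insert 25: [25, 74, 79, 29, 74, 31]
Insert 29: [25, 29, 74, 79, 74, 31]
Insert 74: [25, 29, 74, 74, 79, 31]
Insert 31: [25, 29, 31, 74, 74, 79]

Sorted: [25, 29, 31, 74, 74, 79]


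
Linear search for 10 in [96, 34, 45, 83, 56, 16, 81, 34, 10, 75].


i=0: 96!=10
i=1: 34!=10
i=2: 45!=10
i=3: 83!=10
i=4: 56!=10
i=5: 16!=10
i=6: 81!=10
i=7: 34!=10
i=8: 10==10 found!

Found at 8, 9 comps


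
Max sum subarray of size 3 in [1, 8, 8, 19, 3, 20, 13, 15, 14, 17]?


[0:3]: 17
[1:4]: 35
[2:5]: 30
[3:6]: 42
[4:7]: 36
[5:8]: 48
[6:9]: 42
[7:10]: 46

Max: 48 at [5:8]


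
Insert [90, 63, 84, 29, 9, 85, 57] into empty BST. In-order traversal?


Insert 90: root
Insert 63: L from 90
Insert 84: L from 90 -> R from 63
Insert 29: L from 90 -> L from 63
Insert 9: L from 90 -> L from 63 -> L from 29
Insert 85: L from 90 -> R from 63 -> R from 84
Insert 57: L from 90 -> L from 63 -> R from 29

In-order: [9, 29, 57, 63, 84, 85, 90]


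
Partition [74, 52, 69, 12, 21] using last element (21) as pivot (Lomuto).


Pivot: 21
  12 <= 21: swap -> [12, 52, 69, 74, 21]
Place pivot at 1: [12, 21, 69, 74, 52]

Partitioned: [12, 21, 69, 74, 52]


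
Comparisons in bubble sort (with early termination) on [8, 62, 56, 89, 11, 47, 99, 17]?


Algorithm: bubble sort (with early termination)
Input: [8, 62, 56, 89, 11, 47, 99, 17]
Sorted: [8, 11, 17, 47, 56, 62, 89, 99]

27


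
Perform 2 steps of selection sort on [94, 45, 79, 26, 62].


Initial: [94, 45, 79, 26, 62]
Step 1: min=26 at 3
  Swap: [26, 45, 79, 94, 62]
Step 2: min=45 at 1
  Swap: [26, 45, 79, 94, 62]

After 2 steps: [26, 45, 79, 94, 62]


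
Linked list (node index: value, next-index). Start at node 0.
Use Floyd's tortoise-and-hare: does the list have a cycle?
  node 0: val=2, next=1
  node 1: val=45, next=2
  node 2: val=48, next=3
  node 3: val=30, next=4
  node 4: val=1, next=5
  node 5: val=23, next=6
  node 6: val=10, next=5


Floyd's tortoise (slow, +1) and hare (fast, +2):
  init: slow=0, fast=0
  step 1: slow=1, fast=2
  step 2: slow=2, fast=4
  step 3: slow=3, fast=6
  step 4: slow=4, fast=6
  step 5: slow=5, fast=6
  step 6: slow=6, fast=6
  slow == fast at node 6: cycle detected

Cycle: yes


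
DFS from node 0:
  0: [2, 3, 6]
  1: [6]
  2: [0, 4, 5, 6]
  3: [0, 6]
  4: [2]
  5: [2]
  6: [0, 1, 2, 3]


Visit 0, push [6, 3, 2]
Visit 2, push [6, 5, 4]
Visit 4, push []
Visit 5, push []
Visit 6, push [3, 1]
Visit 1, push []
Visit 3, push []

DFS order: [0, 2, 4, 5, 6, 1, 3]


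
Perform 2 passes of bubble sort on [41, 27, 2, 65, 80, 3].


Initial: [41, 27, 2, 65, 80, 3]
Pass 1: [27, 2, 41, 65, 3, 80] (3 swaps)
Pass 2: [2, 27, 41, 3, 65, 80] (2 swaps)

After 2 passes: [2, 27, 41, 3, 65, 80]


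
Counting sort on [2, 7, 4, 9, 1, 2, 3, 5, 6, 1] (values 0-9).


Input: [2, 7, 4, 9, 1, 2, 3, 5, 6, 1]
Counts: [0, 2, 2, 1, 1, 1, 1, 1, 0, 1]

Sorted: [1, 1, 2, 2, 3, 4, 5, 6, 7, 9]


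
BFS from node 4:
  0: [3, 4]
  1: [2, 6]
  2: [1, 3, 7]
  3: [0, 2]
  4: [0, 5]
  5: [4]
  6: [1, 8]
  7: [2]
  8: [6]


Visit 4, enqueue [0, 5]
Visit 0, enqueue [3]
Visit 5, enqueue []
Visit 3, enqueue [2]
Visit 2, enqueue [1, 7]
Visit 1, enqueue [6]
Visit 7, enqueue []
Visit 6, enqueue [8]
Visit 8, enqueue []

BFS order: [4, 0, 5, 3, 2, 1, 7, 6, 8]


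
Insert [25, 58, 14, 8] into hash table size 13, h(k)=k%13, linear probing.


Insert 25: h=12 -> slot 12
Insert 58: h=6 -> slot 6
Insert 14: h=1 -> slot 1
Insert 8: h=8 -> slot 8

Table: [None, 14, None, None, None, None, 58, None, 8, None, None, None, 25]


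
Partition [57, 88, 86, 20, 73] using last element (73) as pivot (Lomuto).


Pivot: 73
  57 <= 73: advance i (no swap)
  20 <= 73: swap -> [57, 20, 86, 88, 73]
Place pivot at 2: [57, 20, 73, 88, 86]

Partitioned: [57, 20, 73, 88, 86]


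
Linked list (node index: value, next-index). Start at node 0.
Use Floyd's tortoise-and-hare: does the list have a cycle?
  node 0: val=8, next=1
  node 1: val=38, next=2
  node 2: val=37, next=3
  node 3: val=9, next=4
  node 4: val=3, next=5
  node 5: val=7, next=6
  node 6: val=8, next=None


Floyd's tortoise (slow, +1) and hare (fast, +2):
  init: slow=0, fast=0
  step 1: slow=1, fast=2
  step 2: slow=2, fast=4
  step 3: slow=3, fast=6
  step 4: fast -> None, no cycle

Cycle: no


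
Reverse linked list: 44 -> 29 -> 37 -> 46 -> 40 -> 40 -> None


Step 1: curr=44, set curr.next=prev(None) | reversed so far: 44
Step 2: curr=29, set curr.next=prev(44) | reversed so far: 29 -> 44
Step 3: curr=37, set curr.next=prev(29) | reversed so far: 37 -> 29 -> 44
Step 4: curr=46, set curr.next=prev(37) | reversed so far: 46 -> 37 -> 29 -> 44
Step 5: curr=40, set curr.next=prev(46) | reversed so far: 40 -> 46 -> 37 -> 29 -> 44
Step 6: curr=40, set curr.next=prev(40) | reversed so far: 40 -> 40 -> 46 -> 37 -> 29 -> 44

40 -> 40 -> 46 -> 37 -> 29 -> 44 -> None


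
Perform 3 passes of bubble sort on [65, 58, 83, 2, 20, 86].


Initial: [65, 58, 83, 2, 20, 86]
Pass 1: [58, 65, 2, 20, 83, 86] (3 swaps)
Pass 2: [58, 2, 20, 65, 83, 86] (2 swaps)
Pass 3: [2, 20, 58, 65, 83, 86] (2 swaps)

After 3 passes: [2, 20, 58, 65, 83, 86]


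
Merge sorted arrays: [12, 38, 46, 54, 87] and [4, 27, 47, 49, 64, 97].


Take 4 from B
Take 12 from A
Take 27 from B
Take 38 from A
Take 46 from A
Take 47 from B
Take 49 from B
Take 54 from A
Take 64 from B
Take 87 from A

Merged: [4, 12, 27, 38, 46, 47, 49, 54, 64, 87, 97]


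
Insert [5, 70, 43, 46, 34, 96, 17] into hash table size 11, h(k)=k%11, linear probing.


Insert 5: h=5 -> slot 5
Insert 70: h=4 -> slot 4
Insert 43: h=10 -> slot 10
Insert 46: h=2 -> slot 2
Insert 34: h=1 -> slot 1
Insert 96: h=8 -> slot 8
Insert 17: h=6 -> slot 6

Table: [None, 34, 46, None, 70, 5, 17, None, 96, None, 43]


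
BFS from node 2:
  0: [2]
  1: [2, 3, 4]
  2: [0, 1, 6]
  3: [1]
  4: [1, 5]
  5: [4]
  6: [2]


Visit 2, enqueue [0, 1, 6]
Visit 0, enqueue []
Visit 1, enqueue [3, 4]
Visit 6, enqueue []
Visit 3, enqueue []
Visit 4, enqueue [5]
Visit 5, enqueue []

BFS order: [2, 0, 1, 6, 3, 4, 5]


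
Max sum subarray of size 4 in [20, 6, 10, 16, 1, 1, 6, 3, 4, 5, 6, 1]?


[0:4]: 52
[1:5]: 33
[2:6]: 28
[3:7]: 24
[4:8]: 11
[5:9]: 14
[6:10]: 18
[7:11]: 18
[8:12]: 16

Max: 52 at [0:4]


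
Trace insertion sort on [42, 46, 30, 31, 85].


Initial: [42, 46, 30, 31, 85]
Insert 46: [42, 46, 30, 31, 85]
Insert 30: [30, 42, 46, 31, 85]
Insert 31: [30, 31, 42, 46, 85]
Insert 85: [30, 31, 42, 46, 85]

Sorted: [30, 31, 42, 46, 85]


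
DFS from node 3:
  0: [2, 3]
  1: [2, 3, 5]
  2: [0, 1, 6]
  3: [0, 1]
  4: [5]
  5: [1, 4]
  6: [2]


Visit 3, push [1, 0]
Visit 0, push [2]
Visit 2, push [6, 1]
Visit 1, push [5]
Visit 5, push [4]
Visit 4, push []
Visit 6, push []

DFS order: [3, 0, 2, 1, 5, 4, 6]


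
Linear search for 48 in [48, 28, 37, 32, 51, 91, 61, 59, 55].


i=0: 48==48 found!

Found at 0, 1 comps


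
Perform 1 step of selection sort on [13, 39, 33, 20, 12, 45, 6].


Initial: [13, 39, 33, 20, 12, 45, 6]
Step 1: min=6 at 6
  Swap: [6, 39, 33, 20, 12, 45, 13]

After 1 step: [6, 39, 33, 20, 12, 45, 13]


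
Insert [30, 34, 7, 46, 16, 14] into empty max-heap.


Insert 30: [30]
Insert 34: [34, 30]
Insert 7: [34, 30, 7]
Insert 46: [46, 34, 7, 30]
Insert 16: [46, 34, 7, 30, 16]
Insert 14: [46, 34, 14, 30, 16, 7]

Final heap: [46, 34, 14, 30, 16, 7]


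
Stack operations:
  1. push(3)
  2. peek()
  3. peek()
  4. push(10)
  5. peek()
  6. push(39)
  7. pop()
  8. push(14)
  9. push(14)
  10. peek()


push(3) -> [3]
peek()->3
peek()->3
push(10) -> [3, 10]
peek()->10
push(39) -> [3, 10, 39]
pop()->39, [3, 10]
push(14) -> [3, 10, 14]
push(14) -> [3, 10, 14, 14]
peek()->14

Final stack: [3, 10, 14, 14]


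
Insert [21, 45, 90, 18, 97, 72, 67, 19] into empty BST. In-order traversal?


Insert 21: root
Insert 45: R from 21
Insert 90: R from 21 -> R from 45
Insert 18: L from 21
Insert 97: R from 21 -> R from 45 -> R from 90
Insert 72: R from 21 -> R from 45 -> L from 90
Insert 67: R from 21 -> R from 45 -> L from 90 -> L from 72
Insert 19: L from 21 -> R from 18

In-order: [18, 19, 21, 45, 67, 72, 90, 97]


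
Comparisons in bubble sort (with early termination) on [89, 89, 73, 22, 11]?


Algorithm: bubble sort (with early termination)
Input: [89, 89, 73, 22, 11]
Sorted: [11, 22, 73, 89, 89]

10


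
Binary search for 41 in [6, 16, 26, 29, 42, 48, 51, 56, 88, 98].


Step 1: lo=0, hi=9, mid=4, val=42
Step 2: lo=0, hi=3, mid=1, val=16
Step 3: lo=2, hi=3, mid=2, val=26
Step 4: lo=3, hi=3, mid=3, val=29

Not found


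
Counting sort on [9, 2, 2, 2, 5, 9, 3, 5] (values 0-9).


Input: [9, 2, 2, 2, 5, 9, 3, 5]
Counts: [0, 0, 3, 1, 0, 2, 0, 0, 0, 2]

Sorted: [2, 2, 2, 3, 5, 5, 9, 9]


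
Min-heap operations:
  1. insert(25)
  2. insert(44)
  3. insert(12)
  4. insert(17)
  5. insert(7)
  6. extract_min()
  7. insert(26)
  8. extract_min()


insert(25) -> [25]
insert(44) -> [25, 44]
insert(12) -> [12, 44, 25]
insert(17) -> [12, 17, 25, 44]
insert(7) -> [7, 12, 25, 44, 17]
extract_min()->7, [12, 17, 25, 44]
insert(26) -> [12, 17, 25, 44, 26]
extract_min()->12, [17, 26, 25, 44]

Final heap: [17, 26, 25, 44]


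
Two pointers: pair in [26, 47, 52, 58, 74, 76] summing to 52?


lo=0(26)+hi=5(76)=102
lo=0(26)+hi=4(74)=100
lo=0(26)+hi=3(58)=84
lo=0(26)+hi=2(52)=78
lo=0(26)+hi=1(47)=73

No pair found


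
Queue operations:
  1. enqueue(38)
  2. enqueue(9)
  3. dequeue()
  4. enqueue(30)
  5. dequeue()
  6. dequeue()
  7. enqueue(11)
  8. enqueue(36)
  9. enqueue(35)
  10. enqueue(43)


enqueue(38) -> [38]
enqueue(9) -> [38, 9]
dequeue()->38, [9]
enqueue(30) -> [9, 30]
dequeue()->9, [30]
dequeue()->30, []
enqueue(11) -> [11]
enqueue(36) -> [11, 36]
enqueue(35) -> [11, 36, 35]
enqueue(43) -> [11, 36, 35, 43]

Final queue: [11, 36, 35, 43]


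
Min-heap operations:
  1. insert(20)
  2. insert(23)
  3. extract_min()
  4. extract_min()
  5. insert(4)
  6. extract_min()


insert(20) -> [20]
insert(23) -> [20, 23]
extract_min()->20, [23]
extract_min()->23, []
insert(4) -> [4]
extract_min()->4, []

Final heap: []


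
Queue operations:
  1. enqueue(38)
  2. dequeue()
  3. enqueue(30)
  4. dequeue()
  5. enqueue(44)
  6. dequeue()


enqueue(38) -> [38]
dequeue()->38, []
enqueue(30) -> [30]
dequeue()->30, []
enqueue(44) -> [44]
dequeue()->44, []

Final queue: []


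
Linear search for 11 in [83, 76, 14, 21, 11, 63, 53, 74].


i=0: 83!=11
i=1: 76!=11
i=2: 14!=11
i=3: 21!=11
i=4: 11==11 found!

Found at 4, 5 comps


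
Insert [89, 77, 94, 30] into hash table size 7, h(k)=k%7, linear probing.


Insert 89: h=5 -> slot 5
Insert 77: h=0 -> slot 0
Insert 94: h=3 -> slot 3
Insert 30: h=2 -> slot 2

Table: [77, None, 30, 94, None, 89, None]


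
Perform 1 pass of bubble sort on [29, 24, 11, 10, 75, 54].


Initial: [29, 24, 11, 10, 75, 54]
Pass 1: [24, 11, 10, 29, 54, 75] (4 swaps)

After 1 pass: [24, 11, 10, 29, 54, 75]


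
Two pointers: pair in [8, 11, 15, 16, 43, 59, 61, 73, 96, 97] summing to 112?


lo=0(8)+hi=9(97)=105
lo=1(11)+hi=9(97)=108
lo=2(15)+hi=9(97)=112

Yes: 15+97=112


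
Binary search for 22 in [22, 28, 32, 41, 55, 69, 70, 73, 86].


Step 1: lo=0, hi=8, mid=4, val=55
Step 2: lo=0, hi=3, mid=1, val=28
Step 3: lo=0, hi=0, mid=0, val=22

Found at index 0


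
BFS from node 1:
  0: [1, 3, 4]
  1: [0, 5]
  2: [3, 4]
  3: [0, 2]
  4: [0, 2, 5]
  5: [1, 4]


Visit 1, enqueue [0, 5]
Visit 0, enqueue [3, 4]
Visit 5, enqueue []
Visit 3, enqueue [2]
Visit 4, enqueue []
Visit 2, enqueue []

BFS order: [1, 0, 5, 3, 4, 2]


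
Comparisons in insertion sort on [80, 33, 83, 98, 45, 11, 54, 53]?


Algorithm: insertion sort
Input: [80, 33, 83, 98, 45, 11, 54, 53]
Sorted: [11, 33, 45, 53, 54, 80, 83, 98]

21


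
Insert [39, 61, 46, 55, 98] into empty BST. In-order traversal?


Insert 39: root
Insert 61: R from 39
Insert 46: R from 39 -> L from 61
Insert 55: R from 39 -> L from 61 -> R from 46
Insert 98: R from 39 -> R from 61

In-order: [39, 46, 55, 61, 98]


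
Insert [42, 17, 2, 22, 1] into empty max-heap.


Insert 42: [42]
Insert 17: [42, 17]
Insert 2: [42, 17, 2]
Insert 22: [42, 22, 2, 17]
Insert 1: [42, 22, 2, 17, 1]

Final heap: [42, 22, 2, 17, 1]


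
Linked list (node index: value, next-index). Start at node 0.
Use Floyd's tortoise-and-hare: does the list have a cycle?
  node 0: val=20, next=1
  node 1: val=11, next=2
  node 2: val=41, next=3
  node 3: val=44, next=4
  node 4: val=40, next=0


Floyd's tortoise (slow, +1) and hare (fast, +2):
  init: slow=0, fast=0
  step 1: slow=1, fast=2
  step 2: slow=2, fast=4
  step 3: slow=3, fast=1
  step 4: slow=4, fast=3
  step 5: slow=0, fast=0
  slow == fast at node 0: cycle detected

Cycle: yes


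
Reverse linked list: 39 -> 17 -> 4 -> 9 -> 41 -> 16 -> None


Step 1: curr=39, set curr.next=prev(None) | reversed so far: 39
Step 2: curr=17, set curr.next=prev(39) | reversed so far: 17 -> 39
Step 3: curr=4, set curr.next=prev(17) | reversed so far: 4 -> 17 -> 39
Step 4: curr=9, set curr.next=prev(4) | reversed so far: 9 -> 4 -> 17 -> 39
Step 5: curr=41, set curr.next=prev(9) | reversed so far: 41 -> 9 -> 4 -> 17 -> 39
Step 6: curr=16, set curr.next=prev(41) | reversed so far: 16 -> 41 -> 9 -> 4 -> 17 -> 39

16 -> 41 -> 9 -> 4 -> 17 -> 39 -> None


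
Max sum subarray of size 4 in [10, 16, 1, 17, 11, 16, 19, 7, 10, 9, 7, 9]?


[0:4]: 44
[1:5]: 45
[2:6]: 45
[3:7]: 63
[4:8]: 53
[5:9]: 52
[6:10]: 45
[7:11]: 33
[8:12]: 35

Max: 63 at [3:7]


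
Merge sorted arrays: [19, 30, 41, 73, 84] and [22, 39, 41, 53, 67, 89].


Take 19 from A
Take 22 from B
Take 30 from A
Take 39 from B
Take 41 from A
Take 41 from B
Take 53 from B
Take 67 from B
Take 73 from A
Take 84 from A

Merged: [19, 22, 30, 39, 41, 41, 53, 67, 73, 84, 89]


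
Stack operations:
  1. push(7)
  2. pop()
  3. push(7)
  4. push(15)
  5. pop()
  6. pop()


push(7) -> [7]
pop()->7, []
push(7) -> [7]
push(15) -> [7, 15]
pop()->15, [7]
pop()->7, []

Final stack: []


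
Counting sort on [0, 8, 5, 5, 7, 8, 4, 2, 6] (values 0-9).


Input: [0, 8, 5, 5, 7, 8, 4, 2, 6]
Counts: [1, 0, 1, 0, 1, 2, 1, 1, 2, 0]

Sorted: [0, 2, 4, 5, 5, 6, 7, 8, 8]


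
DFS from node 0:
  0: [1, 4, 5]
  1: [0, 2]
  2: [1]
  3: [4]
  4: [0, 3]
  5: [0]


Visit 0, push [5, 4, 1]
Visit 1, push [2]
Visit 2, push []
Visit 4, push [3]
Visit 3, push []
Visit 5, push []

DFS order: [0, 1, 2, 4, 3, 5]


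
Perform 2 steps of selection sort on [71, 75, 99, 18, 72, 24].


Initial: [71, 75, 99, 18, 72, 24]
Step 1: min=18 at 3
  Swap: [18, 75, 99, 71, 72, 24]
Step 2: min=24 at 5
  Swap: [18, 24, 99, 71, 72, 75]

After 2 steps: [18, 24, 99, 71, 72, 75]


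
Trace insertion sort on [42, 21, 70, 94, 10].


Initial: [42, 21, 70, 94, 10]
Insert 21: [21, 42, 70, 94, 10]
Insert 70: [21, 42, 70, 94, 10]
Insert 94: [21, 42, 70, 94, 10]
Insert 10: [10, 21, 42, 70, 94]

Sorted: [10, 21, 42, 70, 94]


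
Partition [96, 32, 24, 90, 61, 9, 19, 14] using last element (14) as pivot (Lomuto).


Pivot: 14
  9 <= 14: swap -> [9, 32, 24, 90, 61, 96, 19, 14]
Place pivot at 1: [9, 14, 24, 90, 61, 96, 19, 32]

Partitioned: [9, 14, 24, 90, 61, 96, 19, 32]


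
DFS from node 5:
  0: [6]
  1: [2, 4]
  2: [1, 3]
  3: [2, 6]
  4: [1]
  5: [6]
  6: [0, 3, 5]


Visit 5, push [6]
Visit 6, push [3, 0]
Visit 0, push []
Visit 3, push [2]
Visit 2, push [1]
Visit 1, push [4]
Visit 4, push []

DFS order: [5, 6, 0, 3, 2, 1, 4]


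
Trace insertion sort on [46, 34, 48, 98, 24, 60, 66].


Initial: [46, 34, 48, 98, 24, 60, 66]
Insert 34: [34, 46, 48, 98, 24, 60, 66]
Insert 48: [34, 46, 48, 98, 24, 60, 66]
Insert 98: [34, 46, 48, 98, 24, 60, 66]
Insert 24: [24, 34, 46, 48, 98, 60, 66]
Insert 60: [24, 34, 46, 48, 60, 98, 66]
Insert 66: [24, 34, 46, 48, 60, 66, 98]

Sorted: [24, 34, 46, 48, 60, 66, 98]


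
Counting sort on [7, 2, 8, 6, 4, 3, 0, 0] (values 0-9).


Input: [7, 2, 8, 6, 4, 3, 0, 0]
Counts: [2, 0, 1, 1, 1, 0, 1, 1, 1, 0]

Sorted: [0, 0, 2, 3, 4, 6, 7, 8]


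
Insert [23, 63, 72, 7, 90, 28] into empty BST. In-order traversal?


Insert 23: root
Insert 63: R from 23
Insert 72: R from 23 -> R from 63
Insert 7: L from 23
Insert 90: R from 23 -> R from 63 -> R from 72
Insert 28: R from 23 -> L from 63

In-order: [7, 23, 28, 63, 72, 90]


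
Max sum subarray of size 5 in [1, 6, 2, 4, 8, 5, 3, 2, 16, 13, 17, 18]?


[0:5]: 21
[1:6]: 25
[2:7]: 22
[3:8]: 22
[4:9]: 34
[5:10]: 39
[6:11]: 51
[7:12]: 66

Max: 66 at [7:12]


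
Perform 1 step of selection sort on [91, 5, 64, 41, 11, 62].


Initial: [91, 5, 64, 41, 11, 62]
Step 1: min=5 at 1
  Swap: [5, 91, 64, 41, 11, 62]

After 1 step: [5, 91, 64, 41, 11, 62]


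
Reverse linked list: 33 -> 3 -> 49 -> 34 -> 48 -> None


Step 1: curr=33, set curr.next=prev(None) | reversed so far: 33
Step 2: curr=3, set curr.next=prev(33) | reversed so far: 3 -> 33
Step 3: curr=49, set curr.next=prev(3) | reversed so far: 49 -> 3 -> 33
Step 4: curr=34, set curr.next=prev(49) | reversed so far: 34 -> 49 -> 3 -> 33
Step 5: curr=48, set curr.next=prev(34) | reversed so far: 48 -> 34 -> 49 -> 3 -> 33

48 -> 34 -> 49 -> 3 -> 33 -> None


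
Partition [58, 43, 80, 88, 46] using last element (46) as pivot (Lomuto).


Pivot: 46
  43 <= 46: swap -> [43, 58, 80, 88, 46]
Place pivot at 1: [43, 46, 80, 88, 58]

Partitioned: [43, 46, 80, 88, 58]


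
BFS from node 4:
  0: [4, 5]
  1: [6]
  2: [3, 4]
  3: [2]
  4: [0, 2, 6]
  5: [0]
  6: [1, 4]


Visit 4, enqueue [0, 2, 6]
Visit 0, enqueue [5]
Visit 2, enqueue [3]
Visit 6, enqueue [1]
Visit 5, enqueue []
Visit 3, enqueue []
Visit 1, enqueue []

BFS order: [4, 0, 2, 6, 5, 3, 1]


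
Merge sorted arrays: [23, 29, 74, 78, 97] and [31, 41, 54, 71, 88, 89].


Take 23 from A
Take 29 from A
Take 31 from B
Take 41 from B
Take 54 from B
Take 71 from B
Take 74 from A
Take 78 from A
Take 88 from B
Take 89 from B

Merged: [23, 29, 31, 41, 54, 71, 74, 78, 88, 89, 97]


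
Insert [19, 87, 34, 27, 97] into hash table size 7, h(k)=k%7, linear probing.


Insert 19: h=5 -> slot 5
Insert 87: h=3 -> slot 3
Insert 34: h=6 -> slot 6
Insert 27: h=6, 1 probes -> slot 0
Insert 97: h=6, 2 probes -> slot 1

Table: [27, 97, None, 87, None, 19, 34]


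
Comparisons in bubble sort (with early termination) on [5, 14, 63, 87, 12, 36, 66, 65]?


Algorithm: bubble sort (with early termination)
Input: [5, 14, 63, 87, 12, 36, 66, 65]
Sorted: [5, 12, 14, 36, 63, 65, 66, 87]

22


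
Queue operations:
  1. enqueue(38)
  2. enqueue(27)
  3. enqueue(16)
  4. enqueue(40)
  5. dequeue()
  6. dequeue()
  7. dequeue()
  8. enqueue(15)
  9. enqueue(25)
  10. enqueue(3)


enqueue(38) -> [38]
enqueue(27) -> [38, 27]
enqueue(16) -> [38, 27, 16]
enqueue(40) -> [38, 27, 16, 40]
dequeue()->38, [27, 16, 40]
dequeue()->27, [16, 40]
dequeue()->16, [40]
enqueue(15) -> [40, 15]
enqueue(25) -> [40, 15, 25]
enqueue(3) -> [40, 15, 25, 3]

Final queue: [40, 15, 25, 3]


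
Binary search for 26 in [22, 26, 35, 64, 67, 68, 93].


Step 1: lo=0, hi=6, mid=3, val=64
Step 2: lo=0, hi=2, mid=1, val=26

Found at index 1


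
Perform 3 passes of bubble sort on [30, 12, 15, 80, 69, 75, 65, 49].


Initial: [30, 12, 15, 80, 69, 75, 65, 49]
Pass 1: [12, 15, 30, 69, 75, 65, 49, 80] (6 swaps)
Pass 2: [12, 15, 30, 69, 65, 49, 75, 80] (2 swaps)
Pass 3: [12, 15, 30, 65, 49, 69, 75, 80] (2 swaps)

After 3 passes: [12, 15, 30, 65, 49, 69, 75, 80]


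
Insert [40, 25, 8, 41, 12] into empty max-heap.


Insert 40: [40]
Insert 25: [40, 25]
Insert 8: [40, 25, 8]
Insert 41: [41, 40, 8, 25]
Insert 12: [41, 40, 8, 25, 12]

Final heap: [41, 40, 8, 25, 12]


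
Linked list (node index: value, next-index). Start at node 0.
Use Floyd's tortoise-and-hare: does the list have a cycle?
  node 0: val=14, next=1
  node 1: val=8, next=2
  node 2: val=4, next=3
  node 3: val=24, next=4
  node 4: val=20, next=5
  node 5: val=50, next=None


Floyd's tortoise (slow, +1) and hare (fast, +2):
  init: slow=0, fast=0
  step 1: slow=1, fast=2
  step 2: slow=2, fast=4
  step 3: fast 4->5->None, no cycle

Cycle: no


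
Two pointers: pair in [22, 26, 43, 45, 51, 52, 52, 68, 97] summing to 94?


lo=0(22)+hi=8(97)=119
lo=0(22)+hi=7(68)=90
lo=1(26)+hi=7(68)=94

Yes: 26+68=94


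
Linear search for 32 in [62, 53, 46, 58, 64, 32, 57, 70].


i=0: 62!=32
i=1: 53!=32
i=2: 46!=32
i=3: 58!=32
i=4: 64!=32
i=5: 32==32 found!

Found at 5, 6 comps


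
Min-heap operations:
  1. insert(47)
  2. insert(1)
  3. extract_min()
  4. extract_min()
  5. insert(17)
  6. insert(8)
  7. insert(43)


insert(47) -> [47]
insert(1) -> [1, 47]
extract_min()->1, [47]
extract_min()->47, []
insert(17) -> [17]
insert(8) -> [8, 17]
insert(43) -> [8, 17, 43]

Final heap: [8, 17, 43]


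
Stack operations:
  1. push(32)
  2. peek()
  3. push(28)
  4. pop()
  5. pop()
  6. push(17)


push(32) -> [32]
peek()->32
push(28) -> [32, 28]
pop()->28, [32]
pop()->32, []
push(17) -> [17]

Final stack: [17]


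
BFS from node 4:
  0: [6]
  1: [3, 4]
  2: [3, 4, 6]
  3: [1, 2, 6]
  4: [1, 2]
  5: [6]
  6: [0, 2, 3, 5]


Visit 4, enqueue [1, 2]
Visit 1, enqueue [3]
Visit 2, enqueue [6]
Visit 3, enqueue []
Visit 6, enqueue [0, 5]
Visit 0, enqueue []
Visit 5, enqueue []

BFS order: [4, 1, 2, 3, 6, 0, 5]


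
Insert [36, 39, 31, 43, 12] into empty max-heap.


Insert 36: [36]
Insert 39: [39, 36]
Insert 31: [39, 36, 31]
Insert 43: [43, 39, 31, 36]
Insert 12: [43, 39, 31, 36, 12]

Final heap: [43, 39, 31, 36, 12]


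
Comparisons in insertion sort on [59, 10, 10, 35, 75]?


Algorithm: insertion sort
Input: [59, 10, 10, 35, 75]
Sorted: [10, 10, 35, 59, 75]

6


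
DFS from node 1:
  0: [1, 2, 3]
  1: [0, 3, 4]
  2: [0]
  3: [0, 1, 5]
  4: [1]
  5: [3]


Visit 1, push [4, 3, 0]
Visit 0, push [3, 2]
Visit 2, push []
Visit 3, push [5]
Visit 5, push []
Visit 4, push []

DFS order: [1, 0, 2, 3, 5, 4]


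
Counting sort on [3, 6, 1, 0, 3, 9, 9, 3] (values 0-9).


Input: [3, 6, 1, 0, 3, 9, 9, 3]
Counts: [1, 1, 0, 3, 0, 0, 1, 0, 0, 2]

Sorted: [0, 1, 3, 3, 3, 6, 9, 9]


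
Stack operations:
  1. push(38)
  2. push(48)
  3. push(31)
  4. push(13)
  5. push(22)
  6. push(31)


push(38) -> [38]
push(48) -> [38, 48]
push(31) -> [38, 48, 31]
push(13) -> [38, 48, 31, 13]
push(22) -> [38, 48, 31, 13, 22]
push(31) -> [38, 48, 31, 13, 22, 31]

Final stack: [38, 48, 31, 13, 22, 31]


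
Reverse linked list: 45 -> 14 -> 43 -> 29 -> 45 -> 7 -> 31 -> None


Step 1: curr=45, set curr.next=prev(None) | reversed so far: 45
Step 2: curr=14, set curr.next=prev(45) | reversed so far: 14 -> 45
Step 3: curr=43, set curr.next=prev(14) | reversed so far: 43 -> 14 -> 45
Step 4: curr=29, set curr.next=prev(43) | reversed so far: 29 -> 43 -> 14 -> 45
Step 5: curr=45, set curr.next=prev(29) | reversed so far: 45 -> 29 -> 43 -> 14 -> 45
Step 6: curr=7, set curr.next=prev(45) | reversed so far: 7 -> 45 -> 29 -> 43 -> 14 -> 45
Step 7: curr=31, set curr.next=prev(7) | reversed so far: 31 -> 7 -> 45 -> 29 -> 43 -> 14 -> 45

31 -> 7 -> 45 -> 29 -> 43 -> 14 -> 45 -> None


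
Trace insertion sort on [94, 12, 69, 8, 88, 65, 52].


Initial: [94, 12, 69, 8, 88, 65, 52]
Insert 12: [12, 94, 69, 8, 88, 65, 52]
Insert 69: [12, 69, 94, 8, 88, 65, 52]
Insert 8: [8, 12, 69, 94, 88, 65, 52]
Insert 88: [8, 12, 69, 88, 94, 65, 52]
Insert 65: [8, 12, 65, 69, 88, 94, 52]
Insert 52: [8, 12, 52, 65, 69, 88, 94]

Sorted: [8, 12, 52, 65, 69, 88, 94]


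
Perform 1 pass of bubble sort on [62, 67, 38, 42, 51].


Initial: [62, 67, 38, 42, 51]
Pass 1: [62, 38, 42, 51, 67] (3 swaps)

After 1 pass: [62, 38, 42, 51, 67]


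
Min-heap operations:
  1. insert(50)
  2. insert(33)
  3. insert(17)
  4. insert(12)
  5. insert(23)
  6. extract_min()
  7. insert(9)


insert(50) -> [50]
insert(33) -> [33, 50]
insert(17) -> [17, 50, 33]
insert(12) -> [12, 17, 33, 50]
insert(23) -> [12, 17, 33, 50, 23]
extract_min()->12, [17, 23, 33, 50]
insert(9) -> [9, 17, 33, 50, 23]

Final heap: [9, 17, 33, 50, 23]


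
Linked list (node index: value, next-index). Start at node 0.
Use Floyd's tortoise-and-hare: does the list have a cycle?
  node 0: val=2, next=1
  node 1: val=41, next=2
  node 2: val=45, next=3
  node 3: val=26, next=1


Floyd's tortoise (slow, +1) and hare (fast, +2):
  init: slow=0, fast=0
  step 1: slow=1, fast=2
  step 2: slow=2, fast=1
  step 3: slow=3, fast=3
  slow == fast at node 3: cycle detected

Cycle: yes


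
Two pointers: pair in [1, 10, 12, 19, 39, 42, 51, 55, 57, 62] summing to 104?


lo=0(1)+hi=9(62)=63
lo=1(10)+hi=9(62)=72
lo=2(12)+hi=9(62)=74
lo=3(19)+hi=9(62)=81
lo=4(39)+hi=9(62)=101
lo=5(42)+hi=9(62)=104

Yes: 42+62=104


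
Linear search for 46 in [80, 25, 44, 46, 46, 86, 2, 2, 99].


i=0: 80!=46
i=1: 25!=46
i=2: 44!=46
i=3: 46==46 found!

Found at 3, 4 comps


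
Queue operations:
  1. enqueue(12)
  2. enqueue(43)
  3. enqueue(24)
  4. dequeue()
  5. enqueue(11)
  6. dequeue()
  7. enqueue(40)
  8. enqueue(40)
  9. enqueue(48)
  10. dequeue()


enqueue(12) -> [12]
enqueue(43) -> [12, 43]
enqueue(24) -> [12, 43, 24]
dequeue()->12, [43, 24]
enqueue(11) -> [43, 24, 11]
dequeue()->43, [24, 11]
enqueue(40) -> [24, 11, 40]
enqueue(40) -> [24, 11, 40, 40]
enqueue(48) -> [24, 11, 40, 40, 48]
dequeue()->24, [11, 40, 40, 48]

Final queue: [11, 40, 40, 48]


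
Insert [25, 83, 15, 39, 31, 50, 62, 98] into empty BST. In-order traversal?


Insert 25: root
Insert 83: R from 25
Insert 15: L from 25
Insert 39: R from 25 -> L from 83
Insert 31: R from 25 -> L from 83 -> L from 39
Insert 50: R from 25 -> L from 83 -> R from 39
Insert 62: R from 25 -> L from 83 -> R from 39 -> R from 50
Insert 98: R from 25 -> R from 83

In-order: [15, 25, 31, 39, 50, 62, 83, 98]


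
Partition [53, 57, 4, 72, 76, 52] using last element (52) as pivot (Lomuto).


Pivot: 52
  4 <= 52: swap -> [4, 57, 53, 72, 76, 52]
Place pivot at 1: [4, 52, 53, 72, 76, 57]

Partitioned: [4, 52, 53, 72, 76, 57]


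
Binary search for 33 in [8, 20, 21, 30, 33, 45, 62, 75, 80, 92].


Step 1: lo=0, hi=9, mid=4, val=33

Found at index 4


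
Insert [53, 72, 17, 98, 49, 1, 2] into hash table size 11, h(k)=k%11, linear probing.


Insert 53: h=9 -> slot 9
Insert 72: h=6 -> slot 6
Insert 17: h=6, 1 probes -> slot 7
Insert 98: h=10 -> slot 10
Insert 49: h=5 -> slot 5
Insert 1: h=1 -> slot 1
Insert 2: h=2 -> slot 2

Table: [None, 1, 2, None, None, 49, 72, 17, None, 53, 98]
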